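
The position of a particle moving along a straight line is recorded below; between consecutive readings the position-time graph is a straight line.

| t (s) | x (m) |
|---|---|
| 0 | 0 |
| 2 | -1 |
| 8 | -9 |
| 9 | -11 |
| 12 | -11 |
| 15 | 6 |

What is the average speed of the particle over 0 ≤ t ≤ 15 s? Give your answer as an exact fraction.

Average speed = (total path length)/(elapsed time); on a piecewise-linear x-t graph the path length is Σ|Δx|.
0–2 s: |Δx| = |-1 − 0| = 1 m
2–8 s: |Δx| = |-9 − -1| = 8 m
8–9 s: |Δx| = |-11 − -9| = 2 m
9–12 s: |Δx| = |-11 − -11| = 0 m
12–15 s: |Δx| = |6 − -11| = 17 m
Total path = 28 m; average speed = 28/15 = 28/15 m/s.

28/15 m/s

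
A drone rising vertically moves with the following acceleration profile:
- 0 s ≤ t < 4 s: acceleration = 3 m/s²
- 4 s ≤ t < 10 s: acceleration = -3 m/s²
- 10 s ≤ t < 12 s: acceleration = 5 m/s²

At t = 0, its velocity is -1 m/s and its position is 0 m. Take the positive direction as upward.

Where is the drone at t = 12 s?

28 m

On each constant-a segment, Δv = aΔt and Δx = v₀Δt + ½aΔt²; chain segment to segment.
0–4 s: v starts -1 m/s; Δx = -1·4 + ½·3·4² = 20 m; v ends 11 m/s.
4–10 s: v starts 11 m/s; Δx = 11·6 + ½·-3·6² = 12 m; v ends -7 m/s.
10–12 s: v starts -7 m/s; Δx = -7·2 + ½·5·2² = -4 m; v ends 3 m/s.
x(12) = 0 + Σ Δx = 28 m.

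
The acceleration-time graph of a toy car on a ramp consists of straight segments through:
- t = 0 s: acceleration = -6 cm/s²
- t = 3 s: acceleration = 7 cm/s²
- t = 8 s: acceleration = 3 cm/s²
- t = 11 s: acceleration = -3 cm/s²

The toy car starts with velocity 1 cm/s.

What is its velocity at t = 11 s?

Δv equals the area under the a-t graph; then v = v₀ + Δv.
0–3 s: ½(-6 + 7)(3) = 1.5 cm/s
3–8 s: ½(7 + 3)(5) = 25 cm/s
8–11 s: ½(3 + -3)(3) = 0 cm/s
Δv = 26.5 cm/s, so v(11) = 1 + (26.5) = 27.5 cm/s.

27.5 cm/s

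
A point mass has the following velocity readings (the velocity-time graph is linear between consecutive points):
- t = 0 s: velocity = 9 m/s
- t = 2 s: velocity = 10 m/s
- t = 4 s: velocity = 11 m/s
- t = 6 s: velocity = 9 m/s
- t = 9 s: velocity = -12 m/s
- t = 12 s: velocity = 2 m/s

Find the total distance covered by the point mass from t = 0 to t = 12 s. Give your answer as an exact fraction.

Distance (not displacement) is the total path length: add the absolute areas under v-t.
0–2 s: |½(9 + 10)(2)| = 19 m
2–4 s: |½(10 + 11)(2)| = 21 m
4–6 s: |½(11 + 9)(2)| = 20 m
6–9 s: v = 0 at t = 51/7 s; triangle areas 81/14 + 72/7 = 225/14 m
9–12 s: v = 0 at t = 81/7 s; triangle areas 108/7 + 3/7 = 111/7 m
Total distance = 1287/14 m

1287/14 m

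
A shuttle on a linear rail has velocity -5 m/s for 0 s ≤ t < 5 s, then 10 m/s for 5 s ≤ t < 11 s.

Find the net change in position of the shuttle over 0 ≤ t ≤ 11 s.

35 m

Displacement is the signed area under the v-t curve.
0–5 s: -5 × 5 = -25 m
5–11 s: 10 × 6 = 60 m
Net displacement = 35 m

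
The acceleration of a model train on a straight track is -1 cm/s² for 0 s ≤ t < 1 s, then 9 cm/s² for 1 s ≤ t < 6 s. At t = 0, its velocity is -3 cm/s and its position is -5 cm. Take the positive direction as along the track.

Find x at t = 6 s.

84 cm

On each constant-a segment, Δv = aΔt and Δx = v₀Δt + ½aΔt²; chain segment to segment.
0–1 s: v starts -3 cm/s; Δx = -3·1 + ½·-1·1² = -3.5 cm; v ends -4 cm/s.
1–6 s: v starts -4 cm/s; Δx = -4·5 + ½·9·5² = 92.5 cm; v ends 41 cm/s.
x(6) = -5 + Σ Δx = 84 cm.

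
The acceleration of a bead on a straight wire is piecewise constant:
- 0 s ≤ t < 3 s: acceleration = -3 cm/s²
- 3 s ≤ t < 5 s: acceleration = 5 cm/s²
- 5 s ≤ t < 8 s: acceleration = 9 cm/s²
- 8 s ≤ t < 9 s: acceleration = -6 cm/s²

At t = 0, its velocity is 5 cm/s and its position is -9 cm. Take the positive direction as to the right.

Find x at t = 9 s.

83 cm

On each constant-a segment, Δv = aΔt and Δx = v₀Δt + ½aΔt²; chain segment to segment.
0–3 s: v starts 5 cm/s; Δx = 5·3 + ½·-3·3² = 1.5 cm; v ends -4 cm/s.
3–5 s: v starts -4 cm/s; Δx = -4·2 + ½·5·2² = 2 cm; v ends 6 cm/s.
5–8 s: v starts 6 cm/s; Δx = 6·3 + ½·9·3² = 58.5 cm; v ends 33 cm/s.
8–9 s: v starts 33 cm/s; Δx = 33·1 + ½·-6·1² = 30 cm; v ends 27 cm/s.
x(9) = -9 + Σ Δx = 83 cm.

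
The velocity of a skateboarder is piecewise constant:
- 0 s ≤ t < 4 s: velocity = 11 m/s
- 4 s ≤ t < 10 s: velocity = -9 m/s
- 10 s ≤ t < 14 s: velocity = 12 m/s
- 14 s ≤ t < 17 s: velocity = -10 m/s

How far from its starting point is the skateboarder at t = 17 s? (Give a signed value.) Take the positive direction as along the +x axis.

8 m

Displacement is the signed area under the v-t curve.
0–4 s: 11 × 4 = 44 m
4–10 s: -9 × 6 = -54 m
10–14 s: 12 × 4 = 48 m
14–17 s: -10 × 3 = -30 m
Net displacement = 8 m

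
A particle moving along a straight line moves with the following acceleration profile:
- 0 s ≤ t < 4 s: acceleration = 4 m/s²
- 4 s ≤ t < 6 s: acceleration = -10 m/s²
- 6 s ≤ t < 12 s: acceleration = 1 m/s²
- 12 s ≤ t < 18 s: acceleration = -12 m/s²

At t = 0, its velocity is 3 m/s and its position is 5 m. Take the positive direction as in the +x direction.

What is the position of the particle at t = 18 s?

-107 m

On each constant-a segment, Δv = aΔt and Δx = v₀Δt + ½aΔt²; chain segment to segment.
0–4 s: v starts 3 m/s; Δx = 3·4 + ½·4·4² = 44 m; v ends 19 m/s.
4–6 s: v starts 19 m/s; Δx = 19·2 + ½·-10·2² = 18 m; v ends -1 m/s.
6–12 s: v starts -1 m/s; Δx = -1·6 + ½·1·6² = 12 m; v ends 5 m/s.
12–18 s: v starts 5 m/s; Δx = 5·6 + ½·-12·6² = -186 m; v ends -67 m/s.
x(18) = 5 + Σ Δx = -107 m.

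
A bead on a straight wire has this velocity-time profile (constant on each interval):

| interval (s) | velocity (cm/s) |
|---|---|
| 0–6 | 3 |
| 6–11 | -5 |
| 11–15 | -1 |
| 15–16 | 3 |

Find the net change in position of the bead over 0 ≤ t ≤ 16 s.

-8 cm

Net displacement equals the area under the velocity-time graph (areas below the axis count negative).
0–6 s: 3 × 6 = 18 cm
6–11 s: -5 × 5 = -25 cm
11–15 s: -1 × 4 = -4 cm
15–16 s: 3 × 1 = 3 cm
Net displacement = -8 cm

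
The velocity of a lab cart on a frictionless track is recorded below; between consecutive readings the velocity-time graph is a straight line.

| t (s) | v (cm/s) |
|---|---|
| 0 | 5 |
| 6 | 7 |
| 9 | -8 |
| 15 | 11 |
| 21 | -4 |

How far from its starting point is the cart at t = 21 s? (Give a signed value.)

64.5 cm

Net displacement equals the area under the velocity-time graph (areas below the axis count negative).
0–6 s: ½(5 + 7)(6) = 36 cm
6–9 s: ½(7 + -8)(3) = -1.5 cm
9–15 s: ½(-8 + 11)(6) = 9 cm
15–21 s: ½(11 + -4)(6) = 21 cm
Net displacement = 64.5 cm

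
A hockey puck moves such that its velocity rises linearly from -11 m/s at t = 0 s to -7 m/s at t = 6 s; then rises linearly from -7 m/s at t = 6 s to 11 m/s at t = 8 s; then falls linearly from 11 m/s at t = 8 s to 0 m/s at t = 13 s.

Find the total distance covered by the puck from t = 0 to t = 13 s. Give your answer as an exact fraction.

1637/18 m

Distance (not displacement) is the total path length: add the absolute areas under v-t.
0–6 s: |½(-11 + -7)(6)| = 54 m
6–8 s: v = 0 at t = 61/9 s; triangle areas 49/18 + 121/18 = 85/9 m
8–13 s: |½(11 + 0)(5)| = 27.5 m
Total distance = 1637/18 m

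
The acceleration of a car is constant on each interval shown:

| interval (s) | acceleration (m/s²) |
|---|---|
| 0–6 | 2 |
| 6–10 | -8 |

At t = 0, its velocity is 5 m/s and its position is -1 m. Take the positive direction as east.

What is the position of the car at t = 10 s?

On each constant-a segment, Δv = aΔt and Δx = v₀Δt + ½aΔt²; chain segment to segment.
0–6 s: v starts 5 m/s; Δx = 5·6 + ½·2·6² = 66 m; v ends 17 m/s.
6–10 s: v starts 17 m/s; Δx = 17·4 + ½·-8·4² = 4 m; v ends -15 m/s.
x(10) = -1 + Σ Δx = 69 m.

69 m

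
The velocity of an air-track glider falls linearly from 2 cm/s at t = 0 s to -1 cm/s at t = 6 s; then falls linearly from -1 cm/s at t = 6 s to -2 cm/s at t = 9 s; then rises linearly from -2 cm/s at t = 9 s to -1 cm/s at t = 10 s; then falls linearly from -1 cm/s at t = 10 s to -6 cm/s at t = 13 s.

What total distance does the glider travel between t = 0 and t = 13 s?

21.5 cm

Distance (not displacement) is the total path length: add the absolute areas under v-t.
0–6 s: v = 0 at t = 4 s; triangle areas 4 + 1 = 5 cm
6–9 s: |½(-1 + -2)(3)| = 4.5 cm
9–10 s: |½(-2 + -1)(1)| = 1.5 cm
10–13 s: |½(-1 + -6)(3)| = 10.5 cm
Total distance = 21.5 cm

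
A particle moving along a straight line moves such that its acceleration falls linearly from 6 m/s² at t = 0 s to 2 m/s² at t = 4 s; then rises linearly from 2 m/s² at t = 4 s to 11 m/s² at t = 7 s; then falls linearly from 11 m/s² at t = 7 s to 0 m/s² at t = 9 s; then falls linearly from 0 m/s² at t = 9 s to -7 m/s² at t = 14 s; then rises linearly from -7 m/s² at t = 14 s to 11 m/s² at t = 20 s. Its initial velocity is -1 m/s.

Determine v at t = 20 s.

40 m/s

Δv equals the area under the a-t graph; then v = v₀ + Δv.
0–4 s: ½(6 + 2)(4) = 16 m/s
4–7 s: ½(2 + 11)(3) = 19.5 m/s
7–9 s: ½(11 + 0)(2) = 11 m/s
9–14 s: ½(0 + -7)(5) = -17.5 m/s
14–20 s: ½(-7 + 11)(6) = 12 m/s
Δv = 41 m/s, so v(20) = -1 + (41) = 40 m/s.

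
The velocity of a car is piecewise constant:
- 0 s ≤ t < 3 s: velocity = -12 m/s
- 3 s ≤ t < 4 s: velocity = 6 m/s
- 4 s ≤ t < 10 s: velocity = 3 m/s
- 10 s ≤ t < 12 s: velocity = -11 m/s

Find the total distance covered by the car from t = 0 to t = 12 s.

82 m

Distance (not displacement) is the total path length: add the absolute areas under v-t.
0–3 s: |-12| × 3 = 36 m
3–4 s: |6| × 1 = 6 m
4–10 s: |3| × 6 = 18 m
10–12 s: |-11| × 2 = 22 m
Total distance = 82 m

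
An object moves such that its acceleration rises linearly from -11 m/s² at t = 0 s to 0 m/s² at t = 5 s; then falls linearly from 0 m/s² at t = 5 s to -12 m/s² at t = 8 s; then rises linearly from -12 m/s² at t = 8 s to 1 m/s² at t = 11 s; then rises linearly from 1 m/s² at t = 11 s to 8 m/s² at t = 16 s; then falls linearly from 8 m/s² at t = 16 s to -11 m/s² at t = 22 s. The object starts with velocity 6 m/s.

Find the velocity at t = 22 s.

-42.5 m/s

Δv equals the area under the a-t graph; then v = v₀ + Δv.
0–5 s: ½(-11 + 0)(5) = -27.5 m/s
5–8 s: ½(0 + -12)(3) = -18 m/s
8–11 s: ½(-12 + 1)(3) = -16.5 m/s
11–16 s: ½(1 + 8)(5) = 22.5 m/s
16–22 s: ½(8 + -11)(6) = -9 m/s
Δv = -48.5 m/s, so v(22) = 6 + (-48.5) = -42.5 m/s.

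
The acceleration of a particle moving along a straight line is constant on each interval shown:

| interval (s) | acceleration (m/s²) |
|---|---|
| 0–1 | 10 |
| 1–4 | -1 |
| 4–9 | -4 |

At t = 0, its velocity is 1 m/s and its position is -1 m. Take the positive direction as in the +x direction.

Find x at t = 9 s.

On each constant-a segment, Δv = aΔt and Δx = v₀Δt + ½aΔt²; chain segment to segment.
0–1 s: v starts 1 m/s; Δx = 1·1 + ½·10·1² = 6 m; v ends 11 m/s.
1–4 s: v starts 11 m/s; Δx = 11·3 + ½·-1·3² = 28.5 m; v ends 8 m/s.
4–9 s: v starts 8 m/s; Δx = 8·5 + ½·-4·5² = -10 m; v ends -12 m/s.
x(9) = -1 + Σ Δx = 23.5 m.

23.5 m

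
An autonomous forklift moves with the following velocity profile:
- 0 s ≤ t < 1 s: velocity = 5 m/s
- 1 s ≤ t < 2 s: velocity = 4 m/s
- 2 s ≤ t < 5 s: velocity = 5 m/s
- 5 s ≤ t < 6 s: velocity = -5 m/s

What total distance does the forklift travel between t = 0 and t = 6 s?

Total distance travelled is ∫|v| dt — sum the magnitudes of each area piece.
0–1 s: |5| × 1 = 5 m
1–2 s: |4| × 1 = 4 m
2–5 s: |5| × 3 = 15 m
5–6 s: |-5| × 1 = 5 m
Total distance = 29 m

29 m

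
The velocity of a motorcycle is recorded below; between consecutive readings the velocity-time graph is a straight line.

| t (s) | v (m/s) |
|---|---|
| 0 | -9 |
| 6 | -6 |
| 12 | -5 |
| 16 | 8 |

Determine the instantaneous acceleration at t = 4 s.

Acceleration is the slope of the v-t graph on 0–6 s: (-6 − -9)/(6 − 0) = 0.5 m/s².

0.5 m/s²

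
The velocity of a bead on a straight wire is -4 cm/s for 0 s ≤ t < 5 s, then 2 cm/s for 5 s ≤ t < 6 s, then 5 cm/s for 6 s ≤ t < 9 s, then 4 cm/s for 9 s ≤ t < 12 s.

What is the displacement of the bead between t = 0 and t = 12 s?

9 cm

Net displacement equals the area under the velocity-time graph (areas below the axis count negative).
0–5 s: -4 × 5 = -20 cm
5–6 s: 2 × 1 = 2 cm
6–9 s: 5 × 3 = 15 cm
9–12 s: 4 × 3 = 12 cm
Net displacement = 9 cm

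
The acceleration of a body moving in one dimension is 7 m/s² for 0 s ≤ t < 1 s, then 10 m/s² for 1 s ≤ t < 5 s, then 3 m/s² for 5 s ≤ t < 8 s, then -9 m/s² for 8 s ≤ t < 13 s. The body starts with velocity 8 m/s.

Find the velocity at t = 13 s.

Δv equals the area under the a-t graph; then v = v₀ + Δv.
0–1 s: 7 × 1 = 7 m/s
1–5 s: 10 × 4 = 40 m/s
5–8 s: 3 × 3 = 9 m/s
8–13 s: -9 × 5 = -45 m/s
Δv = 11 m/s, so v(13) = 8 + (11) = 19 m/s.

19 m/s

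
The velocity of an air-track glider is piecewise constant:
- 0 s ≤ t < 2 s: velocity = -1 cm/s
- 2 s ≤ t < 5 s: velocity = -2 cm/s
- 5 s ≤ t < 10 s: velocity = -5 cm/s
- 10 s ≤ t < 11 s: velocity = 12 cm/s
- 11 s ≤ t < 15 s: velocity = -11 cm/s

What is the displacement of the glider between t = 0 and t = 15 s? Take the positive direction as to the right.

-65 cm

Net displacement equals the area under the velocity-time graph (areas below the axis count negative).
0–2 s: -1 × 2 = -2 cm
2–5 s: -2 × 3 = -6 cm
5–10 s: -5 × 5 = -25 cm
10–11 s: 12 × 1 = 12 cm
11–15 s: -11 × 4 = -44 cm
Net displacement = -65 cm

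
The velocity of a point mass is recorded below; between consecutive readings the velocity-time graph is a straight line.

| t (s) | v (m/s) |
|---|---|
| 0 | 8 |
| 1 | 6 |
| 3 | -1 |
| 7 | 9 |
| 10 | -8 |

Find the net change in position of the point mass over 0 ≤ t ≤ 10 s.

Net displacement equals the area under the velocity-time graph (areas below the axis count negative).
0–1 s: ½(8 + 6)(1) = 7 m
1–3 s: ½(6 + -1)(2) = 5 m
3–7 s: ½(-1 + 9)(4) = 16 m
7–10 s: ½(9 + -8)(3) = 1.5 m
Net displacement = 29.5 m

29.5 m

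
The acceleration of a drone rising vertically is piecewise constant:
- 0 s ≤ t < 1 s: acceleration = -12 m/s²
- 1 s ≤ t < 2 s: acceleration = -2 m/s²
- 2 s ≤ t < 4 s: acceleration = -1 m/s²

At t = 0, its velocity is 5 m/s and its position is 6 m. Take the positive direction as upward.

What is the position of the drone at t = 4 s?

-23 m

On each constant-a segment, Δv = aΔt and Δx = v₀Δt + ½aΔt²; chain segment to segment.
0–1 s: v starts 5 m/s; Δx = 5·1 + ½·-12·1² = -1 m; v ends -7 m/s.
1–2 s: v starts -7 m/s; Δx = -7·1 + ½·-2·1² = -8 m; v ends -9 m/s.
2–4 s: v starts -9 m/s; Δx = -9·2 + ½·-1·2² = -20 m; v ends -11 m/s.
x(4) = 6 + Σ Δx = -23 m.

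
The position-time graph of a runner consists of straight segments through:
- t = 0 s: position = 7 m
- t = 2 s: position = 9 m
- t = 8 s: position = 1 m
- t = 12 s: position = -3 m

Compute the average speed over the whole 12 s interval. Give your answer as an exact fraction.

Average speed = (total path length)/(elapsed time); on a piecewise-linear x-t graph the path length is Σ|Δx|.
0–2 s: |Δx| = |9 − 7| = 2 m
2–8 s: |Δx| = |1 − 9| = 8 m
8–12 s: |Δx| = |-3 − 1| = 4 m
Total path = 14 m; average speed = 14/12 = 7/6 m/s.

7/6 m/s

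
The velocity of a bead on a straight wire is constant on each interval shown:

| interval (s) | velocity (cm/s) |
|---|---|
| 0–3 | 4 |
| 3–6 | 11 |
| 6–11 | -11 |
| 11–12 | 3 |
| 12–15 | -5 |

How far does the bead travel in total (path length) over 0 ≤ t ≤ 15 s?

118 cm

Total distance travelled is ∫|v| dt — sum the magnitudes of each area piece.
0–3 s: |4| × 3 = 12 cm
3–6 s: |11| × 3 = 33 cm
6–11 s: |-11| × 5 = 55 cm
11–12 s: |3| × 1 = 3 cm
12–15 s: |-5| × 3 = 15 cm
Total distance = 118 cm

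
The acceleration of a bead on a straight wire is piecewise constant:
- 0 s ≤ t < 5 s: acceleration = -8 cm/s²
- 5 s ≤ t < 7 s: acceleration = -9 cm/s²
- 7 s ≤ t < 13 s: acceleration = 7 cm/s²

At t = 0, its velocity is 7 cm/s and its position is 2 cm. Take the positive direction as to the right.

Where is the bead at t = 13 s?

On each constant-a segment, Δv = aΔt and Δx = v₀Δt + ½aΔt²; chain segment to segment.
0–5 s: v starts 7 cm/s; Δx = 7·5 + ½·-8·5² = -65 cm; v ends -33 cm/s.
5–7 s: v starts -33 cm/s; Δx = -33·2 + ½·-9·2² = -84 cm; v ends -51 cm/s.
7–13 s: v starts -51 cm/s; Δx = -51·6 + ½·7·6² = -180 cm; v ends -9 cm/s.
x(13) = 2 + Σ Δx = -327 cm.

-327 cm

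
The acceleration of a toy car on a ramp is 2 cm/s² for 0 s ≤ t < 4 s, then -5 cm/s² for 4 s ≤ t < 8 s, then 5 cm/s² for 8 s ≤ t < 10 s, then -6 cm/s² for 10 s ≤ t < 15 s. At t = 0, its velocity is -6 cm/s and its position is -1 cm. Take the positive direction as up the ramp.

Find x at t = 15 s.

On each constant-a segment, Δv = aΔt and Δx = v₀Δt + ½aΔt²; chain segment to segment.
0–4 s: v starts -6 cm/s; Δx = -6·4 + ½·2·4² = -8 cm; v ends 2 cm/s.
4–8 s: v starts 2 cm/s; Δx = 2·4 + ½·-5·4² = -32 cm; v ends -18 cm/s.
8–10 s: v starts -18 cm/s; Δx = -18·2 + ½·5·2² = -26 cm; v ends -8 cm/s.
10–15 s: v starts -8 cm/s; Δx = -8·5 + ½·-6·5² = -115 cm; v ends -38 cm/s.
x(15) = -1 + Σ Δx = -182 cm.

-182 cm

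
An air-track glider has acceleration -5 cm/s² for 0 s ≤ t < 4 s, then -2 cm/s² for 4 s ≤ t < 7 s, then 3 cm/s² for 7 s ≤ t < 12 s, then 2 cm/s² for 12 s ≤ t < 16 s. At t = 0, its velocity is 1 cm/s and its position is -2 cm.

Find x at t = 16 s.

On each constant-a segment, Δv = aΔt and Δx = v₀Δt + ½aΔt²; chain segment to segment.
0–4 s: v starts 1 cm/s; Δx = 1·4 + ½·-5·4² = -36 cm; v ends -19 cm/s.
4–7 s: v starts -19 cm/s; Δx = -19·3 + ½·-2·3² = -66 cm; v ends -25 cm/s.
7–12 s: v starts -25 cm/s; Δx = -25·5 + ½·3·5² = -87.5 cm; v ends -10 cm/s.
12–16 s: v starts -10 cm/s; Δx = -10·4 + ½·2·4² = -24 cm; v ends -2 cm/s.
x(16) = -2 + Σ Δx = -215.5 cm.

-215.5 cm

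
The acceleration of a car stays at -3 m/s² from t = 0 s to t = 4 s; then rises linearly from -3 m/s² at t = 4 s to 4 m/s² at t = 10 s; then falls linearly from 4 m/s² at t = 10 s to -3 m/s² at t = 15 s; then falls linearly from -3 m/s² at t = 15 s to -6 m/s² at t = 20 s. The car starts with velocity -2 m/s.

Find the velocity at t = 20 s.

-31 m/s

Δv equals the area under the a-t graph; then v = v₀ + Δv.
0–4 s: -3 × 4 = -12 m/s
4–10 s: ½(-3 + 4)(6) = 3 m/s
10–15 s: ½(4 + -3)(5) = 2.5 m/s
15–20 s: ½(-3 + -6)(5) = -22.5 m/s
Δv = -29 m/s, so v(20) = -2 + (-29) = -31 m/s.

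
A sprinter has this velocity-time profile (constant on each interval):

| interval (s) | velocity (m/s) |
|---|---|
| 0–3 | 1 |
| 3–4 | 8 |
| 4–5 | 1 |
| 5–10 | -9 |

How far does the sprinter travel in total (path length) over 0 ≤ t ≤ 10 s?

Distance (not displacement) is the total path length: add the absolute areas under v-t.
0–3 s: |1| × 3 = 3 m
3–4 s: |8| × 1 = 8 m
4–5 s: |1| × 1 = 1 m
5–10 s: |-9| × 5 = 45 m
Total distance = 57 m

57 m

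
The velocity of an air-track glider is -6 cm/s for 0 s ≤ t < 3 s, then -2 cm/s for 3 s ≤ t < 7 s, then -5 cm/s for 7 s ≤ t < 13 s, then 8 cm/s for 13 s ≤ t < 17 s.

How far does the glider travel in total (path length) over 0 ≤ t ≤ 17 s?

Distance (not displacement) is the total path length: add the absolute areas under v-t.
0–3 s: |-6| × 3 = 18 cm
3–7 s: |-2| × 4 = 8 cm
7–13 s: |-5| × 6 = 30 cm
13–17 s: |8| × 4 = 32 cm
Total distance = 88 cm

88 cm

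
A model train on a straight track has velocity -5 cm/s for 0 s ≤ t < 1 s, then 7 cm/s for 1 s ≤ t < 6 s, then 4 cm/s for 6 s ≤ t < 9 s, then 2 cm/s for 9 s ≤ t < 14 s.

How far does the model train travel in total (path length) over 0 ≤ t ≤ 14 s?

62 cm

Distance (not displacement) is the total path length: add the absolute areas under v-t.
0–1 s: |-5| × 1 = 5 cm
1–6 s: |7| × 5 = 35 cm
6–9 s: |4| × 3 = 12 cm
9–14 s: |2| × 5 = 10 cm
Total distance = 62 cm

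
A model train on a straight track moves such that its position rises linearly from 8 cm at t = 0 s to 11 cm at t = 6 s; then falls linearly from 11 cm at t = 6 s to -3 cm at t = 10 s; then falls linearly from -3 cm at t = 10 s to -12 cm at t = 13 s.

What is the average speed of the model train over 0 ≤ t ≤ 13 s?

Average speed = (total path length)/(elapsed time); on a piecewise-linear x-t graph the path length is Σ|Δx|.
0–6 s: |Δx| = |11 − 8| = 3 cm
6–10 s: |Δx| = |-3 − 11| = 14 cm
10–13 s: |Δx| = |-12 − -3| = 9 cm
Total path = 26 cm; average speed = 26/13 = 2 cm/s.

2 cm/s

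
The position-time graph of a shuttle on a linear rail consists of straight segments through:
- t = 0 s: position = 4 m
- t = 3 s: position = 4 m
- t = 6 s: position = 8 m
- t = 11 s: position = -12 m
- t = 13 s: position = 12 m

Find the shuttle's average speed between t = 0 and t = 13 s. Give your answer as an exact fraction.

Average speed = (total path length)/(elapsed time); on a piecewise-linear x-t graph the path length is Σ|Δx|.
0–3 s: |Δx| = |4 − 4| = 0 m
3–6 s: |Δx| = |8 − 4| = 4 m
6–11 s: |Δx| = |-12 − 8| = 20 m
11–13 s: |Δx| = |12 − -12| = 24 m
Total path = 48 m; average speed = 48/13 = 48/13 m/s.

48/13 m/s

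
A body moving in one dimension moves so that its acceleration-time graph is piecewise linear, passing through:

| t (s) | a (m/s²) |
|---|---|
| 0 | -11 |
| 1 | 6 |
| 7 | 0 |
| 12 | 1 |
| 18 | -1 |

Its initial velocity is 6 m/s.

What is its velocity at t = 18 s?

24 m/s

Δv equals the area under the a-t graph; then v = v₀ + Δv.
0–1 s: ½(-11 + 6)(1) = -2.5 m/s
1–7 s: ½(6 + 0)(6) = 18 m/s
7–12 s: ½(0 + 1)(5) = 2.5 m/s
12–18 s: ½(1 + -1)(6) = 0 m/s
Δv = 18 m/s, so v(18) = 6 + (18) = 24 m/s.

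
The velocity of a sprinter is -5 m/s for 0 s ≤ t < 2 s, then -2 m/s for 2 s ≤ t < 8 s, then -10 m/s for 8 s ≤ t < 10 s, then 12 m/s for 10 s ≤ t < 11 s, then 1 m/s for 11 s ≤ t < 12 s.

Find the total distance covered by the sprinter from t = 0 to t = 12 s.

Distance (not displacement) is the total path length: add the absolute areas under v-t.
0–2 s: |-5| × 2 = 10 m
2–8 s: |-2| × 6 = 12 m
8–10 s: |-10| × 2 = 20 m
10–11 s: |12| × 1 = 12 m
11–12 s: |1| × 1 = 1 m
Total distance = 55 m

55 m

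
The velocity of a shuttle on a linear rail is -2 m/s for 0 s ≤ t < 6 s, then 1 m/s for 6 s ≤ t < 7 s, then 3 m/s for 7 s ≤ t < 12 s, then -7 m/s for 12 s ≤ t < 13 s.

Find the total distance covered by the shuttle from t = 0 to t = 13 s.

Distance (not displacement) is the total path length: add the absolute areas under v-t.
0–6 s: |-2| × 6 = 12 m
6–7 s: |1| × 1 = 1 m
7–12 s: |3| × 5 = 15 m
12–13 s: |-7| × 1 = 7 m
Total distance = 35 m

35 m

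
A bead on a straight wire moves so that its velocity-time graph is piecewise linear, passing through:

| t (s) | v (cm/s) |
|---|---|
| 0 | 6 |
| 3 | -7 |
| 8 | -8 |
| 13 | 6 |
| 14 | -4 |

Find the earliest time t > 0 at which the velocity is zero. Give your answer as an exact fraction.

v changes sign on 0–3 s (from 6 to -7); the graph is linear there, so v = 0 at t = 0 + (-6)·(3 − 0)/(-7 − 6) = 18/13 s.

t = 18/13 s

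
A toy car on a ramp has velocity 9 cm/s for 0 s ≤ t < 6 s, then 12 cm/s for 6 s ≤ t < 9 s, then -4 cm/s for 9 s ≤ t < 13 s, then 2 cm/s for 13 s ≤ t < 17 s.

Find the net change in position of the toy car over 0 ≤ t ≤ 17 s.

82 cm

Net displacement equals the area under the velocity-time graph (areas below the axis count negative).
0–6 s: 9 × 6 = 54 cm
6–9 s: 12 × 3 = 36 cm
9–13 s: -4 × 4 = -16 cm
13–17 s: 2 × 4 = 8 cm
Net displacement = 82 cm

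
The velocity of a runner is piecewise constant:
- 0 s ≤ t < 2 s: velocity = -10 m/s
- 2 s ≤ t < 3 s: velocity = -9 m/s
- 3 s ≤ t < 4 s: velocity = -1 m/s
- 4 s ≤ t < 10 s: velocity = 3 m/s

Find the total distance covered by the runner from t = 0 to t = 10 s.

48 m

Total distance travelled is ∫|v| dt — sum the magnitudes of each area piece.
0–2 s: |-10| × 2 = 20 m
2–3 s: |-9| × 1 = 9 m
3–4 s: |-1| × 1 = 1 m
4–10 s: |3| × 6 = 18 m
Total distance = 48 m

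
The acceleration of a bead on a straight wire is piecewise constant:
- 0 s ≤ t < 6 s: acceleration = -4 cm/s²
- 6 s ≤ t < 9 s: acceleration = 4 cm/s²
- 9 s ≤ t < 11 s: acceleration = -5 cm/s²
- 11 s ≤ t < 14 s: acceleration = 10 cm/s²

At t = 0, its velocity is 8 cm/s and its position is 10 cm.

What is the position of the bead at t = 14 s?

On each constant-a segment, Δv = aΔt and Δx = v₀Δt + ½aΔt²; chain segment to segment.
0–6 s: v starts 8 cm/s; Δx = 8·6 + ½·-4·6² = -24 cm; v ends -16 cm/s.
6–9 s: v starts -16 cm/s; Δx = -16·3 + ½·4·3² = -30 cm; v ends -4 cm/s.
9–11 s: v starts -4 cm/s; Δx = -4·2 + ½·-5·2² = -18 cm; v ends -14 cm/s.
11–14 s: v starts -14 cm/s; Δx = -14·3 + ½·10·3² = 3 cm; v ends 16 cm/s.
x(14) = 10 + Σ Δx = -59 cm.

-59 cm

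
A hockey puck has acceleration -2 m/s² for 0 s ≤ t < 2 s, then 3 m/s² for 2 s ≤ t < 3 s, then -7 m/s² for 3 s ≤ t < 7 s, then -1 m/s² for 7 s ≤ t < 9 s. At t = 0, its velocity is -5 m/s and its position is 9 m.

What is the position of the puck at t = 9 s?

On each constant-a segment, Δv = aΔt and Δx = v₀Δt + ½aΔt²; chain segment to segment.
0–2 s: v starts -5 m/s; Δx = -5·2 + ½·-2·2² = -14 m; v ends -9 m/s.
2–3 s: v starts -9 m/s; Δx = -9·1 + ½·3·1² = -7.5 m; v ends -6 m/s.
3–7 s: v starts -6 m/s; Δx = -6·4 + ½·-7·4² = -80 m; v ends -34 m/s.
7–9 s: v starts -34 m/s; Δx = -34·2 + ½·-1·2² = -70 m; v ends -36 m/s.
x(9) = 9 + Σ Δx = -162.5 m.

-162.5 m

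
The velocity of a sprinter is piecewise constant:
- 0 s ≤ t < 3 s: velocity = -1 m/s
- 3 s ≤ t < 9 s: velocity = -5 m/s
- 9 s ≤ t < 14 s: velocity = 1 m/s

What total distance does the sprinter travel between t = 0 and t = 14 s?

Distance (not displacement) is the total path length: add the absolute areas under v-t.
0–3 s: |-1| × 3 = 3 m
3–9 s: |-5| × 6 = 30 m
9–14 s: |1| × 5 = 5 m
Total distance = 38 m

38 m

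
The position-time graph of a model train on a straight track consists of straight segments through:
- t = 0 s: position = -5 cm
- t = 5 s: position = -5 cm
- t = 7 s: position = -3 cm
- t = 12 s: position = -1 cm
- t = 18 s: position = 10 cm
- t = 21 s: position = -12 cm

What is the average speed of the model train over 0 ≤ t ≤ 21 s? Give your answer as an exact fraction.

Average speed = (total path length)/(elapsed time); on a piecewise-linear x-t graph the path length is Σ|Δx|.
0–5 s: |Δx| = |-5 − -5| = 0 cm
5–7 s: |Δx| = |-3 − -5| = 2 cm
7–12 s: |Δx| = |-1 − -3| = 2 cm
12–18 s: |Δx| = |10 − -1| = 11 cm
18–21 s: |Δx| = |-12 − 10| = 22 cm
Total path = 37 cm; average speed = 37/21 = 37/21 cm/s.

37/21 cm/s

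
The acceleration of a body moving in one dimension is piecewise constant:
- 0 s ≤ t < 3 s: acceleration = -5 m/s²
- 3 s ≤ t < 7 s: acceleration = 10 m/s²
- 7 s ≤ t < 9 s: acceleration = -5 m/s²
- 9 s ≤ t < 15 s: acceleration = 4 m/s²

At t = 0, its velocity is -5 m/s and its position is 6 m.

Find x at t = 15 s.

130.5 m

On each constant-a segment, Δv = aΔt and Δx = v₀Δt + ½aΔt²; chain segment to segment.
0–3 s: v starts -5 m/s; Δx = -5·3 + ½·-5·3² = -37.5 m; v ends -20 m/s.
3–7 s: v starts -20 m/s; Δx = -20·4 + ½·10·4² = 0 m; v ends 20 m/s.
7–9 s: v starts 20 m/s; Δx = 20·2 + ½·-5·2² = 30 m; v ends 10 m/s.
9–15 s: v starts 10 m/s; Δx = 10·6 + ½·4·6² = 132 m; v ends 34 m/s.
x(15) = 6 + Σ Δx = 130.5 m.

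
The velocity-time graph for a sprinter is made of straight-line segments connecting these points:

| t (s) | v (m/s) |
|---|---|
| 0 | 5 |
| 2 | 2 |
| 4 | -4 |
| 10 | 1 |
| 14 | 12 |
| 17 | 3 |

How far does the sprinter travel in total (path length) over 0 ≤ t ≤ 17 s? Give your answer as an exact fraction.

Distance (not displacement) is the total path length: add the absolute areas under v-t.
0–2 s: |½(5 + 2)(2)| = 7 m
2–4 s: v = 0 at t = 8/3 s; triangle areas 2/3 + 8/3 = 10/3 m
4–10 s: v = 0 at t = 8.8 s; triangle areas 9.6 + 0.6 = 10.2 m
10–14 s: |½(1 + 12)(4)| = 26 m
14–17 s: |½(12 + 3)(3)| = 22.5 m
Total distance = 2071/30 m

2071/30 m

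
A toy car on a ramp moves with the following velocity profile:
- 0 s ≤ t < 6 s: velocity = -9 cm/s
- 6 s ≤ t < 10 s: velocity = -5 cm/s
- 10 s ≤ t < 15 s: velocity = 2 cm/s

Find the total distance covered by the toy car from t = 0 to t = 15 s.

Total distance travelled is ∫|v| dt — sum the magnitudes of each area piece.
0–6 s: |-9| × 6 = 54 cm
6–10 s: |-5| × 4 = 20 cm
10–15 s: |2| × 5 = 10 cm
Total distance = 84 cm

84 cm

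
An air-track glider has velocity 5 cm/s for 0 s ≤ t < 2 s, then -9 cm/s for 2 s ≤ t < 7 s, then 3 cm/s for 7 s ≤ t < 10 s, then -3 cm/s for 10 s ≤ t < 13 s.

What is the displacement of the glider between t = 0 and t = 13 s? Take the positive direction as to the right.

-35 cm

Net displacement equals the area under the velocity-time graph (areas below the axis count negative).
0–2 s: 5 × 2 = 10 cm
2–7 s: -9 × 5 = -45 cm
7–10 s: 3 × 3 = 9 cm
10–13 s: -3 × 3 = -9 cm
Net displacement = -35 cm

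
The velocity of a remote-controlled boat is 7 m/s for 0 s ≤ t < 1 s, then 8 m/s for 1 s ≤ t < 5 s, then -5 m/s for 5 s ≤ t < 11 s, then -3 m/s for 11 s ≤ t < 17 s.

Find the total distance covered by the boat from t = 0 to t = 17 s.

87 m

Total distance travelled is ∫|v| dt — sum the magnitudes of each area piece.
0–1 s: |7| × 1 = 7 m
1–5 s: |8| × 4 = 32 m
5–11 s: |-5| × 6 = 30 m
11–17 s: |-3| × 6 = 18 m
Total distance = 87 m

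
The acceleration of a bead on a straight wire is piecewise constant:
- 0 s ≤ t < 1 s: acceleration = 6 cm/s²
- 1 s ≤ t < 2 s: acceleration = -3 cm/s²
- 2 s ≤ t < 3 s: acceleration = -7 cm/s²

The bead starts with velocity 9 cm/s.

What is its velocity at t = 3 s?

Δv equals the area under the a-t graph; then v = v₀ + Δv.
0–1 s: 6 × 1 = 6 cm/s
1–2 s: -3 × 1 = -3 cm/s
2–3 s: -7 × 1 = -7 cm/s
Δv = -4 cm/s, so v(3) = 9 + (-4) = 5 cm/s.

5 cm/s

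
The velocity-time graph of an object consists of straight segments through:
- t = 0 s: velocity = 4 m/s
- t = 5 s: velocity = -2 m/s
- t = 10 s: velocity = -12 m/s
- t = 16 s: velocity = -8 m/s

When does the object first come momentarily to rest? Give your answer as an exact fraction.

t = 10/3 s

v changes sign on 0–5 s (from 4 to -2); the graph is linear there, so v = 0 at t = 0 + (-4)·(5 − 0)/(-2 − 4) = 10/3 s.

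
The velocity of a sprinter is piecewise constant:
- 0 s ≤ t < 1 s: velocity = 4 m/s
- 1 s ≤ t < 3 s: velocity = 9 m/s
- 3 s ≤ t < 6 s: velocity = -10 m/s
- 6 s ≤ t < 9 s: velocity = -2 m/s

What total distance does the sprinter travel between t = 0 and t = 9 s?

58 m

Distance (not displacement) is the total path length: add the absolute areas under v-t.
0–1 s: |4| × 1 = 4 m
1–3 s: |9| × 2 = 18 m
3–6 s: |-10| × 3 = 30 m
6–9 s: |-2| × 3 = 6 m
Total distance = 58 m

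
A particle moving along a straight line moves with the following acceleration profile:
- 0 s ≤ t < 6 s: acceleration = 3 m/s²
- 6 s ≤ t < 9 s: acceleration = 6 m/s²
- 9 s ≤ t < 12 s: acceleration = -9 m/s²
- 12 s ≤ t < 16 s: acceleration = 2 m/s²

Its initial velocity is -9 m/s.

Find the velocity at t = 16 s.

Δv equals the area under the a-t graph; then v = v₀ + Δv.
0–6 s: 3 × 6 = 18 m/s
6–9 s: 6 × 3 = 18 m/s
9–12 s: -9 × 3 = -27 m/s
12–16 s: 2 × 4 = 8 m/s
Δv = 17 m/s, so v(16) = -9 + (17) = 8 m/s.

8 m/s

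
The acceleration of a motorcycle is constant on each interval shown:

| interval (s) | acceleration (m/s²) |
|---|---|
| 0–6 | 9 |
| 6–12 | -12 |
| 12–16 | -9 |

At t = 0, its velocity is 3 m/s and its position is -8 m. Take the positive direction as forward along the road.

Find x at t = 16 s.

166 m

On each constant-a segment, Δv = aΔt and Δx = v₀Δt + ½aΔt²; chain segment to segment.
0–6 s: v starts 3 m/s; Δx = 3·6 + ½·9·6² = 180 m; v ends 57 m/s.
6–12 s: v starts 57 m/s; Δx = 57·6 + ½·-12·6² = 126 m; v ends -15 m/s.
12–16 s: v starts -15 m/s; Δx = -15·4 + ½·-9·4² = -132 m; v ends -51 m/s.
x(16) = -8 + Σ Δx = 166 m.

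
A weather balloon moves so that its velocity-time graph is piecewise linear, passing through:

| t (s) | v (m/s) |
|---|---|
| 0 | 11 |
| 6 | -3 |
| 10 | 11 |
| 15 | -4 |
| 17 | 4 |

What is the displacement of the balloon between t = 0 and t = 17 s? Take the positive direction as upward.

57.5 m

Displacement is the signed area under the v-t curve.
0–6 s: ½(11 + -3)(6) = 24 m
6–10 s: ½(-3 + 11)(4) = 16 m
10–15 s: ½(11 + -4)(5) = 17.5 m
15–17 s: ½(-4 + 4)(2) = 0 m
Net displacement = 57.5 m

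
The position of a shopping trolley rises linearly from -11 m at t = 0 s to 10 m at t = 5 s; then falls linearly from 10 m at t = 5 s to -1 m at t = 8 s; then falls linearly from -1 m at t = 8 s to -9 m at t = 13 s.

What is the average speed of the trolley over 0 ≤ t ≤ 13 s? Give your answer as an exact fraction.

Average speed = (total path length)/(elapsed time); on a piecewise-linear x-t graph the path length is Σ|Δx|.
0–5 s: |Δx| = |10 − -11| = 21 m
5–8 s: |Δx| = |-1 − 10| = 11 m
8–13 s: |Δx| = |-9 − -1| = 8 m
Total path = 40 m; average speed = 40/13 = 40/13 m/s.

40/13 m/s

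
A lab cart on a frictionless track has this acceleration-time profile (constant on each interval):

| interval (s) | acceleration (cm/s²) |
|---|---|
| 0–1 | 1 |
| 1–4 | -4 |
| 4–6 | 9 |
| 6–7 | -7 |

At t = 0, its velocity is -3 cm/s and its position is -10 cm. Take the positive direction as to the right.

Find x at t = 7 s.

On each constant-a segment, Δv = aΔt and Δx = v₀Δt + ½aΔt²; chain segment to segment.
0–1 s: v starts -3 cm/s; Δx = -3·1 + ½·1·1² = -2.5 cm; v ends -2 cm/s.
1–4 s: v starts -2 cm/s; Δx = -2·3 + ½·-4·3² = -24 cm; v ends -14 cm/s.
4–6 s: v starts -14 cm/s; Δx = -14·2 + ½·9·2² = -10 cm; v ends 4 cm/s.
6–7 s: v starts 4 cm/s; Δx = 4·1 + ½·-7·1² = 0.5 cm; v ends -3 cm/s.
x(7) = -10 + Σ Δx = -46 cm.

-46 cm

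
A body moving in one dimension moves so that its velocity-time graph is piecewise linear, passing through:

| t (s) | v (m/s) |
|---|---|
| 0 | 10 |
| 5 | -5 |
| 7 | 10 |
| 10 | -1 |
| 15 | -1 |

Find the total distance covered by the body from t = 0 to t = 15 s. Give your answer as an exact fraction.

1582/33 m

Total distance travelled is ∫|v| dt — sum the magnitudes of each area piece.
0–5 s: v = 0 at t = 10/3 s; triangle areas 50/3 + 25/6 = 125/6 m
5–7 s: v = 0 at t = 17/3 s; triangle areas 5/3 + 20/3 = 25/3 m
7–10 s: v = 0 at t = 107/11 s; triangle areas 150/11 + 3/22 = 303/22 m
10–15 s: |-1| × 5 = 5 m
Total distance = 1582/33 m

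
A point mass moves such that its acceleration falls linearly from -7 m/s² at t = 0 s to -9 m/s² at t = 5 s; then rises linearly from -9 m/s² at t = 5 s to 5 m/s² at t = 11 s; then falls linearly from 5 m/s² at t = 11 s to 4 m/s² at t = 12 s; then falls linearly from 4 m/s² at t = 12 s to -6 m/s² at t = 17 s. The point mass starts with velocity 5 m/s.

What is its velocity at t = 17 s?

-47.5 m/s

Δv equals the area under the a-t graph; then v = v₀ + Δv.
0–5 s: ½(-7 + -9)(5) = -40 m/s
5–11 s: ½(-9 + 5)(6) = -12 m/s
11–12 s: ½(5 + 4)(1) = 4.5 m/s
12–17 s: ½(4 + -6)(5) = -5 m/s
Δv = -52.5 m/s, so v(17) = 5 + (-52.5) = -47.5 m/s.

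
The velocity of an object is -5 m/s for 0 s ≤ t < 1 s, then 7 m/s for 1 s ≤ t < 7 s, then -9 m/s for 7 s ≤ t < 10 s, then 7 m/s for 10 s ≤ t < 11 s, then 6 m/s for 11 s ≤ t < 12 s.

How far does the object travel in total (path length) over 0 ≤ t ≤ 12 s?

87 m

Distance (not displacement) is the total path length: add the absolute areas under v-t.
0–1 s: |-5| × 1 = 5 m
1–7 s: |7| × 6 = 42 m
7–10 s: |-9| × 3 = 27 m
10–11 s: |7| × 1 = 7 m
11–12 s: |6| × 1 = 6 m
Total distance = 87 m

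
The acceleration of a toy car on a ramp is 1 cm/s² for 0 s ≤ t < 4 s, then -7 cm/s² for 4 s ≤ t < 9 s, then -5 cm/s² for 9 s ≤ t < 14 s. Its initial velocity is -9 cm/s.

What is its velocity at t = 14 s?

Δv equals the area under the a-t graph; then v = v₀ + Δv.
0–4 s: 1 × 4 = 4 cm/s
4–9 s: -7 × 5 = -35 cm/s
9–14 s: -5 × 5 = -25 cm/s
Δv = -56 cm/s, so v(14) = -9 + (-56) = -65 cm/s.

-65 cm/s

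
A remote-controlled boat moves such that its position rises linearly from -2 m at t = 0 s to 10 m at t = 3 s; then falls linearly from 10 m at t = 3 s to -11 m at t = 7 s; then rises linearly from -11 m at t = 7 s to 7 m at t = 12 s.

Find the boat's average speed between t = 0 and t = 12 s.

4.25 m/s

Average speed = (total path length)/(elapsed time); on a piecewise-linear x-t graph the path length is Σ|Δx|.
0–3 s: |Δx| = |10 − -2| = 12 m
3–7 s: |Δx| = |-11 − 10| = 21 m
7–12 s: |Δx| = |7 − -11| = 18 m
Total path = 51 m; average speed = 51/12 = 4.25 m/s.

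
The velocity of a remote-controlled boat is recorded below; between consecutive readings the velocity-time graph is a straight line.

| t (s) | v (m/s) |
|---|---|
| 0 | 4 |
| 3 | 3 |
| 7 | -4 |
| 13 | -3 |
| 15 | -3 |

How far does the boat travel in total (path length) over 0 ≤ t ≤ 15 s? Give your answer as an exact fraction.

625/14 m

Distance (not displacement) is the total path length: add the absolute areas under v-t.
0–3 s: |½(4 + 3)(3)| = 10.5 m
3–7 s: v = 0 at t = 33/7 s; triangle areas 18/7 + 32/7 = 50/7 m
7–13 s: |½(-4 + -3)(6)| = 21 m
13–15 s: |-3| × 2 = 6 m
Total distance = 625/14 m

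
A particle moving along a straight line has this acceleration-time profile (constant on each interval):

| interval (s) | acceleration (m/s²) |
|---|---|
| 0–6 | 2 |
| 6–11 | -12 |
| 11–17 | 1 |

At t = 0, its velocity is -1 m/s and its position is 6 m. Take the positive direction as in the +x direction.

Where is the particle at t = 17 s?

-335 m

On each constant-a segment, Δv = aΔt and Δx = v₀Δt + ½aΔt²; chain segment to segment.
0–6 s: v starts -1 m/s; Δx = -1·6 + ½·2·6² = 30 m; v ends 11 m/s.
6–11 s: v starts 11 m/s; Δx = 11·5 + ½·-12·5² = -95 m; v ends -49 m/s.
11–17 s: v starts -49 m/s; Δx = -49·6 + ½·1·6² = -276 m; v ends -43 m/s.
x(17) = 6 + Σ Δx = -335 m.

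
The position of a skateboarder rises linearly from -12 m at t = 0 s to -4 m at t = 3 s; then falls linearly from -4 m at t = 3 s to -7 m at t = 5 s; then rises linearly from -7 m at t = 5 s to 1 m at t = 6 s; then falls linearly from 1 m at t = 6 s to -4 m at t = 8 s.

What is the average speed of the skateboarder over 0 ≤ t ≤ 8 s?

3 m/s

Average speed = (total path length)/(elapsed time); on a piecewise-linear x-t graph the path length is Σ|Δx|.
0–3 s: |Δx| = |-4 − -12| = 8 m
3–5 s: |Δx| = |-7 − -4| = 3 m
5–6 s: |Δx| = |1 − -7| = 8 m
6–8 s: |Δx| = |-4 − 1| = 5 m
Total path = 24 m; average speed = 24/8 = 3 m/s.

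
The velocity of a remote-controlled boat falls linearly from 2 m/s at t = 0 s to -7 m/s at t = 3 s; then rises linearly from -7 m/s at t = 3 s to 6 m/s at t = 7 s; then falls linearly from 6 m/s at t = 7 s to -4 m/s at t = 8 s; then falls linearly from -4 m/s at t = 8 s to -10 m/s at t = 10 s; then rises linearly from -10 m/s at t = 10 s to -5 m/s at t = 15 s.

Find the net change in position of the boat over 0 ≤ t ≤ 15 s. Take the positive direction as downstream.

Net displacement equals the area under the velocity-time graph (areas below the axis count negative).
0–3 s: ½(2 + -7)(3) = -7.5 m
3–7 s: ½(-7 + 6)(4) = -2 m
7–8 s: ½(6 + -4)(1) = 1 m
8–10 s: ½(-4 + -10)(2) = -14 m
10–15 s: ½(-10 + -5)(5) = -37.5 m
Net displacement = -60 m

-60 m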